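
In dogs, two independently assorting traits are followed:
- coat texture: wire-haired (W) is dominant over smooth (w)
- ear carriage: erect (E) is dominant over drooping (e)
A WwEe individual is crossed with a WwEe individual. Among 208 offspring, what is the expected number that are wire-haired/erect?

Dihybrid cross WwEe × WwEe — consider each gene separately:
coat texture: Ww × Ww → 1 WW, 2 Ww, 1 ww → 3 W_ : 1 ww (out of 4)
ear carriage: Ee × Ee → 1 EE, 2 Ee, 1 ee → 3 E_ : 1 ee (out of 4)
Combine (counts out of 4 × 4 = 16): wire-haired/erect (W_E_) = 3×3 = 9; wire-haired/drooping (W_ee) = 3×1 = 3; smooth/erect (wwE_) = 1×3 = 3; smooth/drooping (wwee) = 1×1 = 1
Phenotype counts (out of 16): 9 wire-haired/erect, 3 wire-haired/drooping, 3 smooth/erect, 1 smooth/drooping
wire-haired/erect: 9 out of 16 → fraction 9/16
Expected count = 9/16 × 208 = 117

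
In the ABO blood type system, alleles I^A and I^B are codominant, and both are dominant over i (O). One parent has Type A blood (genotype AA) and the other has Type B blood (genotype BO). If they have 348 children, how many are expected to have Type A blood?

Cross: AA × BO
Possible offspring genotypes: 2 AB, 2 AO
Blood type counts: 2 Type AB, 2 Type A
Probability of Type A: 2/4 = 1/2
Expected count = 1/2 × 348 = 174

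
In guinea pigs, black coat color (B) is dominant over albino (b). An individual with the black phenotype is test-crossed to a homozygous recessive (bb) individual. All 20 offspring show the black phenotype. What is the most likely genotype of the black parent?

Test cross: ? × bb
All offspring are black.
If the unknown parent were heterozygous (Bb), about half of 20 offspring would be albino; none are. The unknown parent is most likely homozygous dominant (BB).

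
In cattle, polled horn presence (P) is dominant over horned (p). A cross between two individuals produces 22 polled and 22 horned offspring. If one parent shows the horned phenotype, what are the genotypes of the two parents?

Observed offspring: 22 polled, 22 horned
The observed ratio simplifies to 1:1. One parent shows horned, so its genotype must be pp. A 1:1 offspring split requires the other parent to be heterozygous (Pp).
Parent genotypes: pp × Pp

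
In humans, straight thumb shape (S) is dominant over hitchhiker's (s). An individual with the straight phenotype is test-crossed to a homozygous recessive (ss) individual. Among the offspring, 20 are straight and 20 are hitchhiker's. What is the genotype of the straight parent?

Test cross: ? × ss
Offspring: 20 straight, 20 hitchhiker's — approximately 1:1.
A 1:1 ratio in a test cross indicates the unknown parent is heterozygous (Ss).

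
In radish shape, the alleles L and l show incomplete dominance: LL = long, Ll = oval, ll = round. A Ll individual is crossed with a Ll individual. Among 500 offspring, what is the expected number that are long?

Punnett square for Ll × Ll:
Offspring genotypes: 1 LL, 2 Ll, 1 ll
Phenotype counts: 1 long, 2 oval, 1 round
long: 1 out of 4 → fraction 1/4
Expected count = 1/4 × 500 = 125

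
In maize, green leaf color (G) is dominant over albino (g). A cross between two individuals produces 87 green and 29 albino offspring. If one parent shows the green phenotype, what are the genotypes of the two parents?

Observed offspring: 87 green, 29 albino
The observed ratio simplifies to 3:1. Albino (gg) offspring appear, so each parent must contribute one g allele. The parent stated to show green carries G, so it is Gg. The other parent is then either Gg or gg: Gg × gg would give a 1:1 split, whereas Gg × Gg gives 3:1 — matching the data. So both parents are heterozygous (Gg × Gg).
Parent genotypes: Gg × Gg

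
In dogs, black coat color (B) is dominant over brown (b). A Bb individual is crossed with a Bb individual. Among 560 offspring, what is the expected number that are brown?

Punnett square for Bb × Bb:
Offspring genotypes: 1 BB, 2 Bb, 1 bb
black: 3, brown: 1
brown: 1 out of 4 → fraction 1/4
Expected count = 1/4 × 560 = 140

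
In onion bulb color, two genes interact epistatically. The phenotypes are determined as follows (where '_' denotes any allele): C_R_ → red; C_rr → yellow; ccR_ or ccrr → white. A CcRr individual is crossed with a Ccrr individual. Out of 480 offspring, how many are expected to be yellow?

Cross: CcRr × Ccrr — consider each gene separately:
C gene: Cc × Cc → 1 CC, 2 Cc, 1 cc → 3 C_ : 1 cc (out of 4)
R gene: Rr × rr → 2 Rr, 2 rr → 2 R_ : 2 rr (out of 4)
Genotype classes (out of 4 × 4 = 16): C_R_ = 3×2 = 6; C_rr = 3×2 = 6; ccR_ = 1×2 = 2; ccrr = 1×2 = 2
Apply the phenotype rules: C_R_ (6) → red; C_rr (6) → yellow; ccR_ (2) + ccrr (2) → white
Phenotype counts (out of 16): 6 red, 6 yellow, 4 white
yellow: 6 out of 16 → fraction 3/8
Expected count = 3/8 × 480 = 180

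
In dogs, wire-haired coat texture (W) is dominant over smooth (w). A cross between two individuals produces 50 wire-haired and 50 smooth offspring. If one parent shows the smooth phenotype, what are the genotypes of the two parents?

Observed offspring: 50 wire-haired, 50 smooth
The observed ratio simplifies to 1:1. One parent shows smooth, so its genotype must be ww. A 1:1 offspring split requires the other parent to be heterozygous (Ww).
Parent genotypes: ww × Ww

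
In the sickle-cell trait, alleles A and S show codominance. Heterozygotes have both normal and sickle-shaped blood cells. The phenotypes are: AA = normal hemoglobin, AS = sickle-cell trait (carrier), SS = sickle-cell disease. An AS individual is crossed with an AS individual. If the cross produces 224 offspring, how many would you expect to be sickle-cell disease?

Punnett square for AS × AS:
Offspring genotypes: 1 AA, 2 AS, 1 SS
Phenotype counts: 1 normal hemoglobin, 2 sickle-cell trait (carrier), 1 sickle-cell disease
sickle-cell disease: 1 out of 4 → fraction 1/4
Expected count = 1/4 × 224 = 56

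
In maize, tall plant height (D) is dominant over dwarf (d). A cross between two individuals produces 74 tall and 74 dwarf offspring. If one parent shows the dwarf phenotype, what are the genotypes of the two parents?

Observed offspring: 74 tall, 74 dwarf
The observed ratio simplifies to 1:1. One parent shows dwarf, so its genotype must be dd. A 1:1 offspring split requires the other parent to be heterozygous (Dd).
Parent genotypes: dd × Dd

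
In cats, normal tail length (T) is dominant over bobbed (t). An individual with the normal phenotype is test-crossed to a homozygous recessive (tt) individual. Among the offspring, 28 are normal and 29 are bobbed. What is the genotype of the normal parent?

Test cross: ? × tt
Offspring: 28 normal, 29 bobbed — approximately 1:1.
A 1:1 ratio in a test cross indicates the unknown parent is heterozygous (Tt).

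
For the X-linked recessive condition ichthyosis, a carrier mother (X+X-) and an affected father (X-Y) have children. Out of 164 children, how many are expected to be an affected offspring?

Cross: X+X- × X-Y
Offspring: 1 X+X-, 1 X+Y, 1 X-X-, 1 X-Y
Probability of an affected offspring: 2/4 = 1/2
Expected count = 1/2 × 164 = 82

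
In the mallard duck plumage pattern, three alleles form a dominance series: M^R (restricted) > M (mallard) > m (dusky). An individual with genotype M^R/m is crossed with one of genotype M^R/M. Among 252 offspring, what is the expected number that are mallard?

Cross: M^R/m × M^R/M
Allele dominance: M^R > M > m
Offspring genotypes: 1 M^R/M^R, 1 M^R/M, 1 M^R/m, 1 M/m
Phenotype counts: 3 restricted, 1 mallard
mallard: 1 out of 4 → fraction 1/4
Expected count = 1/4 × 252 = 63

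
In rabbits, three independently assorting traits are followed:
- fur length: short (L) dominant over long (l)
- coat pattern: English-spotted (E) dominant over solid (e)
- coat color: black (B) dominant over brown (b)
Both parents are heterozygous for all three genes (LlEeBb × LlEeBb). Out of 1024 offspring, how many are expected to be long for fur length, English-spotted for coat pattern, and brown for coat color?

Trihybrid cross: LlEeBb × LlEeBb
Each trait segregates independently with a 3:1 phenotypic ratio, so each gene contributes 3/4 (dominant) or 1/4 (recessive).
Target: long (fur length), English-spotted (coat pattern), brown (coat color)
Probability = product of independent per-trait probabilities
= 1/4 × 3/4 × 1/4 = 3/64
Expected count = 3/64 × 1024 = 48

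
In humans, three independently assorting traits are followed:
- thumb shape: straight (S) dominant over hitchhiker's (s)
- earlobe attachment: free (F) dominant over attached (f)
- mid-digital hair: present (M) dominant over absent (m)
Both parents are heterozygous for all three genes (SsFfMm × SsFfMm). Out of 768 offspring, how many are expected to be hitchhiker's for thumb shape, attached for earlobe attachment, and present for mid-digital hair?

Trihybrid cross: SsFfMm × SsFfMm
Each trait segregates independently with a 3:1 phenotypic ratio, so each gene contributes 3/4 (dominant) or 1/4 (recessive).
Target: hitchhiker's (thumb shape), attached (earlobe attachment), present (mid-digital hair)
Probability = product of independent per-trait probabilities
= 1/4 × 1/4 × 3/4 = 3/64
Expected count = 3/64 × 768 = 36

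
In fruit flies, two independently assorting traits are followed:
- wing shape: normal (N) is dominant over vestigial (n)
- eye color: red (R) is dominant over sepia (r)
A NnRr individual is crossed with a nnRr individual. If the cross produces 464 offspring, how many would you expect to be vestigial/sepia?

Dihybrid cross NnRr × nnRr — consider each gene separately:
wing shape: Nn × nn → 2 Nn, 2 nn → 2 N_ : 2 nn (out of 4)
eye color: Rr × Rr → 1 RR, 2 Rr, 1 rr → 3 R_ : 1 rr (out of 4)
Combine (counts out of 4 × 4 = 16): normal/red (N_R_) = 2×3 = 6; normal/sepia (N_rr) = 2×1 = 2; vestigial/red (nnR_) = 2×3 = 6; vestigial/sepia (nnrr) = 2×1 = 2
Phenotype counts (out of 16): 6 normal/red, 2 normal/sepia, 6 vestigial/red, 2 vestigial/sepia
vestigial/sepia: 2 out of 16 → fraction 1/8
Expected count = 1/8 × 464 = 58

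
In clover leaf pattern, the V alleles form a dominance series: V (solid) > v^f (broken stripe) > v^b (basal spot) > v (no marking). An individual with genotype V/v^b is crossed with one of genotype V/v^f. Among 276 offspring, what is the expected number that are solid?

Cross: V/v^b × V/v^f
Allele dominance: V > v^f > v^b > v
Offspring genotypes: 1 V/V, 1 V/v^f, 1 V/v^b, 1 v^f/v^b
Phenotype counts: 3 solid, 1 broken stripe
solid: 3 out of 4 → fraction 3/4
Expected count = 3/4 × 276 = 207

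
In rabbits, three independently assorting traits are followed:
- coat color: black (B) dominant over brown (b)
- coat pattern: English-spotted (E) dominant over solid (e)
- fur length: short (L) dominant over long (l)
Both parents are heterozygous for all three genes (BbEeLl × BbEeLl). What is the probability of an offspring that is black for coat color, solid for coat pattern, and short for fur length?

Trihybrid cross: BbEeLl × BbEeLl
Each trait segregates independently with a 3:1 phenotypic ratio, so each gene contributes 3/4 (dominant) or 1/4 (recessive).
Target: black (coat color), solid (coat pattern), short (fur length)
Probability = product of independent per-trait probabilities
= 3/4 × 1/4 × 3/4 = 9/64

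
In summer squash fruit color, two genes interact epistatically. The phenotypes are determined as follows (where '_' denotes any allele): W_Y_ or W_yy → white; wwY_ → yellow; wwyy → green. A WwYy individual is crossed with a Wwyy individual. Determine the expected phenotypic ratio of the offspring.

Cross: WwYy × Wwyy — consider each gene separately:
W gene: Ww × Ww → 1 WW, 2 Ww, 1 ww → 3 W_ : 1 ww (out of 4)
Y gene: Yy × yy → 2 Yy, 2 yy → 2 Y_ : 2 yy (out of 4)
Genotype classes (out of 4 × 4 = 16): W_Y_ = 3×2 = 6; W_yy = 3×2 = 6; wwY_ = 1×2 = 2; wwyy = 1×2 = 2
Apply the phenotype rules: W_Y_ (6) + W_yy (6) → white; wwY_ (2) → yellow; wwyy (2) → green
Phenotype counts (out of 16): 12 white, 2 yellow, 2 green
Ratio: 6 white : 1 yellow : 1 green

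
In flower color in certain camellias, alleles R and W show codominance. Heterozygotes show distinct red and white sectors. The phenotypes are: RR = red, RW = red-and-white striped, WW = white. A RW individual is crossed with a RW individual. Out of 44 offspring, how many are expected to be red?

Punnett square for RW × RW:
Offspring genotypes: 1 RR, 2 RW, 1 WW
Phenotype counts: 1 red, 2 red-and-white striped, 1 white
red: 1 out of 4 → fraction 1/4
Expected count = 1/4 × 44 = 11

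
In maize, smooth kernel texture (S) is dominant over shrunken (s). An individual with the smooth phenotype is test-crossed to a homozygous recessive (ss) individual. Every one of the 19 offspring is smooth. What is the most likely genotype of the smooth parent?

Test cross: ? × ss
All offspring are smooth.
If the unknown parent were heterozygous (Ss), about half of 19 offspring would be shrunken; none are. The unknown parent is most likely homozygous dominant (SS).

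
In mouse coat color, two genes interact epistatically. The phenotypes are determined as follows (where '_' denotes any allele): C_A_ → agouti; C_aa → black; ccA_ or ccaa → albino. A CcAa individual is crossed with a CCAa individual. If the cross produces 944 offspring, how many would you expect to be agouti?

Cross: CcAa × CCAa — consider each gene separately:
C gene: Cc × CC → 2 CC, 2 Cc → 4 C_ (out of 4)
A gene: Aa × Aa → 1 AA, 2 Aa, 1 aa → 3 A_ : 1 aa (out of 4)
Genotype classes (out of 4 × 4 = 16): C_A_ = 4×3 = 12; C_aa = 4×1 = 4
Apply the phenotype rules: C_A_ (12) → agouti; C_aa (4) → black
Phenotype counts (out of 16): 12 agouti, 4 black
agouti: 12 out of 16 → fraction 3/4
Expected count = 3/4 × 944 = 708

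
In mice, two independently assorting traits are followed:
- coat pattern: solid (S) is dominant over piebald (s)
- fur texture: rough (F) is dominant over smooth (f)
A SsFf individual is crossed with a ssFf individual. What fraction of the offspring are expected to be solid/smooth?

Dihybrid cross SsFf × ssFf — consider each gene separately:
coat pattern: Ss × ss → 2 Ss, 2 ss → 2 S_ : 2 ss (out of 4)
fur texture: Ff × Ff → 1 FF, 2 Ff, 1 ff → 3 F_ : 1 ff (out of 4)
Combine (counts out of 4 × 4 = 16): solid/rough (S_F_) = 2×3 = 6; solid/smooth (S_ff) = 2×1 = 2; piebald/rough (ssF_) = 2×3 = 6; piebald/smooth (ssff) = 2×1 = 2
Phenotype counts (out of 16): 6 solid/rough, 2 solid/smooth, 6 piebald/rough, 2 piebald/smooth
solid/smooth: 2 out of 16
Probability: 2/16 = 1/8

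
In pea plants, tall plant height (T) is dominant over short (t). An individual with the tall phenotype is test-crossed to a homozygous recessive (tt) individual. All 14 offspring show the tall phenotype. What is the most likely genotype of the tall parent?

Test cross: ? × tt
All offspring are tall.
If the unknown parent were heterozygous (Tt), about half of 14 offspring would be short; none are. The unknown parent is most likely homozygous dominant (TT).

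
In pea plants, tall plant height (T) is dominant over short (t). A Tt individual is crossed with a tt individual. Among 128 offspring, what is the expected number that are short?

Punnett square for Tt × tt:
Offspring genotypes: 2 Tt, 2 tt
tall: 2, short: 2
short: 2 out of 4 → fraction 1/2
Expected count = 1/2 × 128 = 64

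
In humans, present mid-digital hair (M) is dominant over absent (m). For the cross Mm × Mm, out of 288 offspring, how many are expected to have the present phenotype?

Punnett square for Mm × Mm:
Offspring genotypes: 1 MM, 2 Mm, 1 mm
Total offspring: 4
Count with target: 3
Probability: 3/4
Expected count = 3/4 × 288 = 216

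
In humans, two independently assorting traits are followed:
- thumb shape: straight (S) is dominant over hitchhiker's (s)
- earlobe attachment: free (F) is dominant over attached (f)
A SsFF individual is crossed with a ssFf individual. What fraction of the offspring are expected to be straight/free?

Dihybrid cross SsFF × ssFf — consider each gene separately:
thumb shape: Ss × ss → 2 Ss, 2 ss → 2 S_ : 2 ss (out of 4)
earlobe attachment: FF × Ff → 2 FF, 2 Ff → 4 F_ (out of 4)
Combine (counts out of 4 × 4 = 16): straight/free (S_F_) = 2×4 = 8; hitchhiker's/free (ssF_) = 2×4 = 8
Phenotype counts (out of 16): 8 straight/free, 8 hitchhiker's/free
straight/free: 8 out of 16
Probability: 8/16 = 1/2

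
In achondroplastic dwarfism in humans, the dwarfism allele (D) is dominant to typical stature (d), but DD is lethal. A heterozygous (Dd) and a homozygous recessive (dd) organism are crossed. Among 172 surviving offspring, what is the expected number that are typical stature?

Cross: Dd × dd
Punnett square offspring (before lethality): 2 Dd, 2 dd
No DD offspring are produced in this cross.
typical stature: 2 out of 4 → fraction 1/2
Expected count = 1/2 × 172 = 86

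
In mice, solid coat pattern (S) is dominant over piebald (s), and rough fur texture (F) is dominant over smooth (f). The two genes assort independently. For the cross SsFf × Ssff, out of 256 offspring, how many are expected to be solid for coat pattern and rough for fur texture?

Dihybrid cross SsFf × Ssff — consider each gene separately:
coat pattern: Ss × Ss → 1 SS, 2 Ss, 1 ss → 3 S_ : 1 ss (out of 4)
fur texture: Ff × ff → 2 Ff, 2 ff → 2 F_ : 2 ff (out of 4)
Looking for: solid (S_) and rough (F_)
P(solid) = 3/4, P(rough) = 2/4
P(both) = 3/4 × 2/4 = 6/16 = 3/8
Expected count = 3/8 × 256 = 96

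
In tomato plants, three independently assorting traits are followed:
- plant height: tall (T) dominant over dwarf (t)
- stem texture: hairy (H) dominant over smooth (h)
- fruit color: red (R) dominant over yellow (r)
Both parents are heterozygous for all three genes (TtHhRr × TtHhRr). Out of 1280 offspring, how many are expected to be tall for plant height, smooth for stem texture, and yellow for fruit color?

Trihybrid cross: TtHhRr × TtHhRr
Each trait segregates independently with a 3:1 phenotypic ratio, so each gene contributes 3/4 (dominant) or 1/4 (recessive).
Target: tall (plant height), smooth (stem texture), yellow (fruit color)
Probability = product of independent per-trait probabilities
= 3/4 × 1/4 × 1/4 = 3/64
Expected count = 3/64 × 1280 = 60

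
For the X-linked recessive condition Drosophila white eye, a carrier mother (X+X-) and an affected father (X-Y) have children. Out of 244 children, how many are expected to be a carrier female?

Cross: X+X- × X-Y
Offspring: 1 X+X-, 1 X+Y, 1 X-X-, 1 X-Y
Probability of a carrier female: 1/4
Expected count = 1/4 × 244 = 61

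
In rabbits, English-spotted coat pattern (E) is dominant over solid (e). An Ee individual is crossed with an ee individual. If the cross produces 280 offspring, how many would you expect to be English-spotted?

Punnett square for Ee × ee:
Offspring genotypes: 2 Ee, 2 ee
English-spotted: 2, solid: 2
English-spotted: 2 out of 4 → fraction 1/2
Expected count = 1/2 × 280 = 140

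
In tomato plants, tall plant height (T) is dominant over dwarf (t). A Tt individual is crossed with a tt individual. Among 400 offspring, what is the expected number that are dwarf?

Punnett square for Tt × tt:
Offspring genotypes: 2 Tt, 2 tt
tall: 2, dwarf: 2
dwarf: 2 out of 4 → fraction 1/2
Expected count = 1/2 × 400 = 200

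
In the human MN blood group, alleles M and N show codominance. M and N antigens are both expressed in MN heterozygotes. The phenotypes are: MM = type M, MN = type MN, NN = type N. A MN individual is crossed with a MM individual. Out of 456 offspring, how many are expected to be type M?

Punnett square for MN × MM:
Offspring genotypes: 2 MM, 2 MN
Phenotype counts: 2 type M, 2 type MN
type M: 2 out of 4 → fraction 1/2
Expected count = 1/2 × 456 = 228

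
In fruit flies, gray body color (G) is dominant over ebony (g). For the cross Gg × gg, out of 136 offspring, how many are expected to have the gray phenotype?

Punnett square for Gg × gg:
Offspring genotypes: 2 Gg, 2 gg
Total offspring: 4
Count with target: 2
Probability: 2/4 = 1/2
Expected count = 1/2 × 136 = 68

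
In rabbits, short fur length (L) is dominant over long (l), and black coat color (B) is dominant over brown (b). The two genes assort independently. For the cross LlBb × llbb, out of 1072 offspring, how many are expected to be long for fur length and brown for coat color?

Dihybrid cross LlBb × llbb — consider each gene separately:
fur length: Ll × ll → 2 Ll, 2 ll → 2 L_ : 2 ll (out of 4)
coat color: Bb × bb → 2 Bb, 2 bb → 2 B_ : 2 bb (out of 4)
Looking for: long (ll) and brown (bb)
P(long) = 2/4, P(brown) = 2/4
P(both) = 2/4 × 2/4 = 4/16 = 1/4
Expected count = 1/4 × 1072 = 268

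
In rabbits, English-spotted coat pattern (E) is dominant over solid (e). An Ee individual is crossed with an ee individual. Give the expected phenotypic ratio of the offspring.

Punnett square for Ee × ee:
Offspring genotypes: 2 Ee, 2 ee
English-spotted: 2, solid: 2
Ratio: 1:1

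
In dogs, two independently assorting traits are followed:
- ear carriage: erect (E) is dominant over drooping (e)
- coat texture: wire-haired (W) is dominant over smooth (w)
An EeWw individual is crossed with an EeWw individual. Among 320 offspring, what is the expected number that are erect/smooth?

Dihybrid cross EeWw × EeWw — consider each gene separately:
ear carriage: Ee × Ee → 1 EE, 2 Ee, 1 ee → 3 E_ : 1 ee (out of 4)
coat texture: Ww × Ww → 1 WW, 2 Ww, 1 ww → 3 W_ : 1 ww (out of 4)
Combine (counts out of 4 × 4 = 16): erect/wire-haired (E_W_) = 3×3 = 9; erect/smooth (E_ww) = 3×1 = 3; drooping/wire-haired (eeW_) = 1×3 = 3; drooping/smooth (eeww) = 1×1 = 1
Phenotype counts (out of 16): 9 erect/wire-haired, 3 erect/smooth, 3 drooping/wire-haired, 1 drooping/smooth
erect/smooth: 3 out of 16 → fraction 3/16
Expected count = 3/16 × 320 = 60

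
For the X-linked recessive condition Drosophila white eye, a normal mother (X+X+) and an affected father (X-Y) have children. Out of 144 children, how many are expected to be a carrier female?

Cross: X+X+ × X-Y
Offspring: 2 X+X-, 2 X+Y
Probability of a carrier female: 2/4 = 1/2
Expected count = 1/2 × 144 = 72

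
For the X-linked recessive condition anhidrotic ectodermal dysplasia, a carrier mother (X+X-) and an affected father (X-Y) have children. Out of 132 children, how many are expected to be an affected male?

Cross: X+X- × X-Y
Offspring: 1 X+X-, 1 X+Y, 1 X-X-, 1 X-Y
Probability of an affected male: 1/4
Expected count = 1/4 × 132 = 33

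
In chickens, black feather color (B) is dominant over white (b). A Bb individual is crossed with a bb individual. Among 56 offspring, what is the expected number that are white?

Punnett square for Bb × bb:
Offspring genotypes: 2 Bb, 2 bb
black: 2, white: 2
white: 2 out of 4 → fraction 1/2
Expected count = 1/2 × 56 = 28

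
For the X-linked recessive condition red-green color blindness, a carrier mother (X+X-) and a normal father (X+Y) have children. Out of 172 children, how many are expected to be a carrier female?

Cross: X+X- × X+Y
Offspring: 1 X+X+, 1 X+Y, 1 X+X-, 1 X-Y
Probability of a carrier female: 1/4
Expected count = 1/4 × 172 = 43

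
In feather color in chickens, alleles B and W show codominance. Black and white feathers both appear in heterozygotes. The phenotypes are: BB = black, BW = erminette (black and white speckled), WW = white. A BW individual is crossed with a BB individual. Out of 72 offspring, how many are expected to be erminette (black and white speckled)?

Punnett square for BW × BB:
Offspring genotypes: 2 BB, 2 BW
Phenotype counts: 2 black, 2 erminette (black and white speckled)
erminette (black and white speckled): 2 out of 4 → fraction 1/2
Expected count = 1/2 × 72 = 36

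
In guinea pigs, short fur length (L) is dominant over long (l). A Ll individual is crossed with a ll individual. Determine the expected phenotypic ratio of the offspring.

Punnett square for Ll × ll:
Offspring genotypes: 2 Ll, 2 ll
short: 2, long: 2
Ratio: 1:1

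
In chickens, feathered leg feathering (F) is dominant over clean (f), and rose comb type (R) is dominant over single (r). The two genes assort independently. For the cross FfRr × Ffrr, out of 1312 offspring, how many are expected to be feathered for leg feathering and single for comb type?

Dihybrid cross FfRr × Ffrr — consider each gene separately:
leg feathering: Ff × Ff → 1 FF, 2 Ff, 1 ff → 3 F_ : 1 ff (out of 4)
comb type: Rr × rr → 2 Rr, 2 rr → 2 R_ : 2 rr (out of 4)
Looking for: feathered (F_) and single (rr)
P(feathered) = 3/4, P(single) = 2/4
P(both) = 3/4 × 2/4 = 6/16 = 3/8
Expected count = 3/8 × 1312 = 492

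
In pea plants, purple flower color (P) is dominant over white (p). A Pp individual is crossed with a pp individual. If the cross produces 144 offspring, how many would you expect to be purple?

Punnett square for Pp × pp:
Offspring genotypes: 2 Pp, 2 pp
purple: 2, white: 2
purple: 2 out of 4 → fraction 1/2
Expected count = 1/2 × 144 = 72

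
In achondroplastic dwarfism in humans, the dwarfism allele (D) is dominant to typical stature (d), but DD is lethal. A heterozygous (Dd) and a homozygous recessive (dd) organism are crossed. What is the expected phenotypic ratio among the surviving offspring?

Cross: Dd × dd
Punnett square offspring (before lethality): 2 Dd, 2 dd
No DD offspring are produced in this cross.
Ratio: 1 achondroplastic dwarf : 1 typical stature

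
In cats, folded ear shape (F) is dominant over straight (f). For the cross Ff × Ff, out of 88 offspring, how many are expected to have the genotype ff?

Punnett square for Ff × Ff:
Offspring genotypes: 1 FF, 2 Ff, 1 ff
Total offspring: 4
Count with target: 1
Probability: 1/4
Expected count = 1/4 × 88 = 22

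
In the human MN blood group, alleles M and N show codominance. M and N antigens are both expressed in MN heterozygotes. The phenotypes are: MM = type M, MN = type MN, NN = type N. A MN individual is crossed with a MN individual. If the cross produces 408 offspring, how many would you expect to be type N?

Punnett square for MN × MN:
Offspring genotypes: 1 MM, 2 MN, 1 NN
Phenotype counts: 1 type M, 2 type MN, 1 type N
type N: 1 out of 4 → fraction 1/4
Expected count = 1/4 × 408 = 102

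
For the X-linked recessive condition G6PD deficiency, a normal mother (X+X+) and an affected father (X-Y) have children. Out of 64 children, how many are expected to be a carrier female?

Cross: X+X+ × X-Y
Offspring: 2 X+X-, 2 X+Y
Probability of a carrier female: 2/4 = 1/2
Expected count = 1/2 × 64 = 32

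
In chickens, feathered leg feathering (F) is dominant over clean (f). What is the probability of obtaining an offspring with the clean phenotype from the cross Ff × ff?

Punnett square for Ff × ff:
Offspring genotypes: 2 Ff, 2 ff
Total offspring: 4
Count with target: 2
Probability: 2/4 = 1/2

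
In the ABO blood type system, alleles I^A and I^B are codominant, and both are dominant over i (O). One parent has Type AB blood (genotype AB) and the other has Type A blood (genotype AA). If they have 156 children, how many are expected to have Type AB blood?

Cross: AB × AA
Possible offspring genotypes: 2 AA, 2 AB
Blood type counts: 2 Type A, 2 Type AB
Probability of Type AB: 2/4 = 1/2
Expected count = 1/2 × 156 = 78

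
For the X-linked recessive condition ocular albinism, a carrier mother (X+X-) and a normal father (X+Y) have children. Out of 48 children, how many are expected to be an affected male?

Cross: X+X- × X+Y
Offspring: 1 X+X+, 1 X+Y, 1 X+X-, 1 X-Y
Probability of an affected male: 1/4
Expected count = 1/4 × 48 = 12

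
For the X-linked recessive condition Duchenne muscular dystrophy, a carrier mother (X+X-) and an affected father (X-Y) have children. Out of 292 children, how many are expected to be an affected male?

Cross: X+X- × X-Y
Offspring: 1 X+X-, 1 X+Y, 1 X-X-, 1 X-Y
Probability of an affected male: 1/4
Expected count = 1/4 × 292 = 73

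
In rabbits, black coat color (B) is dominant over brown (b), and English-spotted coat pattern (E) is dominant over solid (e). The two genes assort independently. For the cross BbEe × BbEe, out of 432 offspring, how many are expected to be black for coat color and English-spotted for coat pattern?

Dihybrid cross BbEe × BbEe — consider each gene separately:
coat color: Bb × Bb → 1 BB, 2 Bb, 1 bb → 3 B_ : 1 bb (out of 4)
coat pattern: Ee × Ee → 1 EE, 2 Ee, 1 ee → 3 E_ : 1 ee (out of 4)
Looking for: black (B_) and English-spotted (E_)
P(black) = 3/4, P(English-spotted) = 3/4
P(both) = 3/4 × 3/4 = 9/16
Expected count = 9/16 × 432 = 243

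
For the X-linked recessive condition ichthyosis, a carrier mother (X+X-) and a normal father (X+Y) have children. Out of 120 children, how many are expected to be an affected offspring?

Cross: X+X- × X+Y
Offspring: 1 X+X+, 1 X+Y, 1 X+X-, 1 X-Y
Probability of an affected offspring: 1/4
Expected count = 1/4 × 120 = 30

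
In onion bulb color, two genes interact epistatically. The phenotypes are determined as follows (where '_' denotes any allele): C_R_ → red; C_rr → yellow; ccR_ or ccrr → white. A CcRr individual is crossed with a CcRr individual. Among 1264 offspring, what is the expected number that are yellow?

Cross: CcRr × CcRr — consider each gene separately:
C gene: Cc × Cc → 1 CC, 2 Cc, 1 cc → 3 C_ : 1 cc (out of 4)
R gene: Rr × Rr → 1 RR, 2 Rr, 1 rr → 3 R_ : 1 rr (out of 4)
Genotype classes (out of 4 × 4 = 16): C_R_ = 3×3 = 9; C_rr = 3×1 = 3; ccR_ = 1×3 = 3; ccrr = 1×1 = 1
Apply the phenotype rules: C_R_ (9) → red; C_rr (3) → yellow; ccR_ (3) + ccrr (1) → white
Phenotype counts (out of 16): 9 red, 3 yellow, 4 white
yellow: 3 out of 16 → fraction 3/16
Expected count = 3/16 × 1264 = 237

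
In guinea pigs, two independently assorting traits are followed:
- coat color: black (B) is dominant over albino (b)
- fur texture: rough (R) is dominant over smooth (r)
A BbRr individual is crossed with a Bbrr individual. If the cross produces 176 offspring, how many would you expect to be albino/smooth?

Dihybrid cross BbRr × Bbrr — consider each gene separately:
coat color: Bb × Bb → 1 BB, 2 Bb, 1 bb → 3 B_ : 1 bb (out of 4)
fur texture: Rr × rr → 2 Rr, 2 rr → 2 R_ : 2 rr (out of 4)
Combine (counts out of 4 × 4 = 16): black/rough (B_R_) = 3×2 = 6; black/smooth (B_rr) = 3×2 = 6; albino/rough (bbR_) = 1×2 = 2; albino/smooth (bbrr) = 1×2 = 2
Phenotype counts (out of 16): 6 black/rough, 6 black/smooth, 2 albino/rough, 2 albino/smooth
albino/smooth: 2 out of 16 → fraction 1/8
Expected count = 1/8 × 176 = 22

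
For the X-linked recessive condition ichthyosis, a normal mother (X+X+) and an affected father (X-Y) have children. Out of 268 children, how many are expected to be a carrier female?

Cross: X+X+ × X-Y
Offspring: 2 X+X-, 2 X+Y
Probability of a carrier female: 2/4 = 1/2
Expected count = 1/2 × 268 = 134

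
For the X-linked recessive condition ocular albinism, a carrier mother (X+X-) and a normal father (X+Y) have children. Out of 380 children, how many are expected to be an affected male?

Cross: X+X- × X+Y
Offspring: 1 X+X+, 1 X+Y, 1 X+X-, 1 X-Y
Probability of an affected male: 1/4
Expected count = 1/4 × 380 = 95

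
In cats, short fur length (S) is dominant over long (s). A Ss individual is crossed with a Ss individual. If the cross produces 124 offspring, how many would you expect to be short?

Punnett square for Ss × Ss:
Offspring genotypes: 1 SS, 2 Ss, 1 ss
short: 3, long: 1
short: 3 out of 4 → fraction 3/4
Expected count = 3/4 × 124 = 93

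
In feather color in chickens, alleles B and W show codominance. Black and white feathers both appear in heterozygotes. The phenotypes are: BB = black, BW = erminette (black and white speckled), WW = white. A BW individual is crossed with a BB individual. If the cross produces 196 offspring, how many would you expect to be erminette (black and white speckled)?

Punnett square for BW × BB:
Offspring genotypes: 2 BB, 2 BW
Phenotype counts: 2 black, 2 erminette (black and white speckled)
erminette (black and white speckled): 2 out of 4 → fraction 1/2
Expected count = 1/2 × 196 = 98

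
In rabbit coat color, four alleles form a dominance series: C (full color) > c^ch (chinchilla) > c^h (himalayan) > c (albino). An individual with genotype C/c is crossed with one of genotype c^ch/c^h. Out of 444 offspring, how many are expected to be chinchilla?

Cross: C/c × c^ch/c^h
Allele dominance: C > c^ch > c^h > c
Offspring genotypes: 1 C/c^ch, 1 C/c^h, 1 c^ch/c, 1 c^h/c
Phenotype counts: 2 full color, 1 chinchilla, 1 himalayan
chinchilla: 1 out of 4 → fraction 1/4
Expected count = 1/4 × 444 = 111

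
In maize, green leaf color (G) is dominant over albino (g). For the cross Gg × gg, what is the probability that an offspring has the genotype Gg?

Punnett square for Gg × gg:
Offspring genotypes: 2 Gg, 2 gg
Total offspring: 4
Count with target: 2
Probability: 2/4 = 1/2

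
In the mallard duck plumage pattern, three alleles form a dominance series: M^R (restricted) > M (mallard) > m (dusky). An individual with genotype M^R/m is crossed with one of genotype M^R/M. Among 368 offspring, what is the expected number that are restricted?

Cross: M^R/m × M^R/M
Allele dominance: M^R > M > m
Offspring genotypes: 1 M^R/M^R, 1 M^R/M, 1 M^R/m, 1 M/m
Phenotype counts: 3 restricted, 1 mallard
restricted: 3 out of 4 → fraction 3/4
Expected count = 3/4 × 368 = 276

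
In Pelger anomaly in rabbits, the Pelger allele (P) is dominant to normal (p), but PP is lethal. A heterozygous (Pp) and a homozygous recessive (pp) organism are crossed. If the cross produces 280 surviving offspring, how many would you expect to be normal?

Cross: Pp × pp
Punnett square offspring (before lethality): 2 Pp, 2 pp
No PP offspring are produced in this cross.
normal: 2 out of 4 → fraction 1/2
Expected count = 1/2 × 280 = 140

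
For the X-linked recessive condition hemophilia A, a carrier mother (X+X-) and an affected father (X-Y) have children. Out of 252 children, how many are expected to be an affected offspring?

Cross: X+X- × X-Y
Offspring: 1 X+X-, 1 X+Y, 1 X-X-, 1 X-Y
Probability of an affected offspring: 2/4 = 1/2
Expected count = 1/2 × 252 = 126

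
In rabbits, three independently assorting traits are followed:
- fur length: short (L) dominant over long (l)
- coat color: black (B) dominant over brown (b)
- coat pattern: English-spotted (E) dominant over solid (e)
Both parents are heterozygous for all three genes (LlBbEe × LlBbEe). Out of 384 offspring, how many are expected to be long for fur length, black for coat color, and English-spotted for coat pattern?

Trihybrid cross: LlBbEe × LlBbEe
Each trait segregates independently with a 3:1 phenotypic ratio, so each gene contributes 3/4 (dominant) or 1/4 (recessive).
Target: long (fur length), black (coat color), English-spotted (coat pattern)
Probability = product of independent per-trait probabilities
= 1/4 × 3/4 × 3/4 = 9/64
Expected count = 9/64 × 384 = 54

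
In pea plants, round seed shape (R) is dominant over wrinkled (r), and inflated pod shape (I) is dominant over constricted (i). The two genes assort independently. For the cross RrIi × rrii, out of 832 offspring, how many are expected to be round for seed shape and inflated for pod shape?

Dihybrid cross RrIi × rrii — consider each gene separately:
seed shape: Rr × rr → 2 Rr, 2 rr → 2 R_ : 2 rr (out of 4)
pod shape: Ii × ii → 2 Ii, 2 ii → 2 I_ : 2 ii (out of 4)
Looking for: round (R_) and inflated (I_)
P(round) = 2/4, P(inflated) = 2/4
P(both) = 2/4 × 2/4 = 4/16 = 1/4
Expected count = 1/4 × 832 = 208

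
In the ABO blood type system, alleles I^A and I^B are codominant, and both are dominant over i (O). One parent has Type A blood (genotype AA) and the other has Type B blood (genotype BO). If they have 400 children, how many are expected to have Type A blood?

Cross: AA × BO
Possible offspring genotypes: 2 AB, 2 AO
Blood type counts: 2 Type AB, 2 Type A
Probability of Type A: 2/4 = 1/2
Expected count = 1/2 × 400 = 200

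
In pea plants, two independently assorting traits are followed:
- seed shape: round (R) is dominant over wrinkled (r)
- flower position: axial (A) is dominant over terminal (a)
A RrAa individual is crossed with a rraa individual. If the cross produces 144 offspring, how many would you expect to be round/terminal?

Dihybrid cross RrAa × rraa — consider each gene separately:
seed shape: Rr × rr → 2 Rr, 2 rr → 2 R_ : 2 rr (out of 4)
flower position: Aa × aa → 2 Aa, 2 aa → 2 A_ : 2 aa (out of 4)
Combine (counts out of 4 × 4 = 16): round/axial (R_A_) = 2×2 = 4; round/terminal (R_aa) = 2×2 = 4; wrinkled/axial (rrA_) = 2×2 = 4; wrinkled/terminal (rraa) = 2×2 = 4
Phenotype counts (out of 16): 4 round/axial, 4 round/terminal, 4 wrinkled/axial, 4 wrinkled/terminal
round/terminal: 4 out of 16 → fraction 1/4
Expected count = 1/4 × 144 = 36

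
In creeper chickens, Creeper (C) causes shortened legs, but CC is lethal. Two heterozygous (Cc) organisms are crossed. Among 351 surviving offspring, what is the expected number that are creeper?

Cross: Cc × Cc
Punnett square offspring (before lethality): 1 CC, 2 Cc, 1 cc
The CC genotype is lethal (embryos die); surviving offspring: 2 Cc, 1 cc
creeper: 2 out of 3 → fraction 2/3
Expected count = 2/3 × 351 = 234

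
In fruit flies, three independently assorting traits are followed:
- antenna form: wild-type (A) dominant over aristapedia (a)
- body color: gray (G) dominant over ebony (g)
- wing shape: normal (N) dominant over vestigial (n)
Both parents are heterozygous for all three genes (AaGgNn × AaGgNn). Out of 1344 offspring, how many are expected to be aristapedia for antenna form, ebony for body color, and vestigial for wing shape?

Trihybrid cross: AaGgNn × AaGgNn
Each trait segregates independently with a 3:1 phenotypic ratio, so each gene contributes 3/4 (dominant) or 1/4 (recessive).
Target: aristapedia (antenna form), ebony (body color), vestigial (wing shape)
Probability = product of independent per-trait probabilities
= 1/4 × 1/4 × 1/4 = 1/64
Expected count = 1/64 × 1344 = 21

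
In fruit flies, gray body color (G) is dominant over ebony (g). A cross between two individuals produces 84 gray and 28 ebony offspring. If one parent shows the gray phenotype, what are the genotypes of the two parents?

Observed offspring: 84 gray, 28 ebony
The observed ratio simplifies to 3:1. Ebony (gg) offspring appear, so each parent must contribute one g allele. The parent stated to show gray carries G, so it is Gg. The other parent is then either Gg or gg: Gg × gg would give a 1:1 split, whereas Gg × Gg gives 3:1 — matching the data. So both parents are heterozygous (Gg × Gg).
Parent genotypes: Gg × Gg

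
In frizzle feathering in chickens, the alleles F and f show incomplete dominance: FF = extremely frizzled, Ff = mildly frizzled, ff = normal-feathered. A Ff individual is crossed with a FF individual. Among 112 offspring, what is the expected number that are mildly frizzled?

Punnett square for Ff × FF:
Offspring genotypes: 2 FF, 2 Ff
Phenotype counts: 2 extremely frizzled, 2 mildly frizzled
mildly frizzled: 2 out of 4 → fraction 1/2
Expected count = 1/2 × 112 = 56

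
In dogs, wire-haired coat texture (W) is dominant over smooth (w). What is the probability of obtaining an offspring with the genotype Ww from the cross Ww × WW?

Punnett square for Ww × WW:
Offspring genotypes: 2 WW, 2 Ww
Total offspring: 4
Count with target: 2
Probability: 2/4 = 1/2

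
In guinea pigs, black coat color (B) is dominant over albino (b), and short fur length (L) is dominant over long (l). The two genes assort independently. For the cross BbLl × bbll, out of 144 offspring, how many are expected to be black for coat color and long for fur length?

Dihybrid cross BbLl × bbll — consider each gene separately:
coat color: Bb × bb → 2 Bb, 2 bb → 2 B_ : 2 bb (out of 4)
fur length: Ll × ll → 2 Ll, 2 ll → 2 L_ : 2 ll (out of 4)
Looking for: black (B_) and long (ll)
P(black) = 2/4, P(long) = 2/4
P(both) = 2/4 × 2/4 = 4/16 = 1/4
Expected count = 1/4 × 144 = 36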